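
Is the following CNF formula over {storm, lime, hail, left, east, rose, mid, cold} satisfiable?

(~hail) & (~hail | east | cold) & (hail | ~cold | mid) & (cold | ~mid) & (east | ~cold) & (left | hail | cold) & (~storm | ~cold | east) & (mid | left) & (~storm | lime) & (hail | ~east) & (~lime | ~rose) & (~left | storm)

Yes

The clause (~hail) is unit, so hail = 0.
The clause (~east) is unit, so east = 0.
The clause (~cold) is unit, so cold = 0.
The clause (~mid) is unit, so mid = 0.
The clause (left) is unit, so left = 1.
The clause (storm) is unit, so storm = 1.
The clause (lime) is unit, so lime = 1.
The clause (~rose) is unit, so rose = 0.
All clauses are satisfied.
A satisfying assignment: storm: 1; lime: 1; hail: 0; left: 1; east: 0; rose: 0; mid: 0; cold: 0.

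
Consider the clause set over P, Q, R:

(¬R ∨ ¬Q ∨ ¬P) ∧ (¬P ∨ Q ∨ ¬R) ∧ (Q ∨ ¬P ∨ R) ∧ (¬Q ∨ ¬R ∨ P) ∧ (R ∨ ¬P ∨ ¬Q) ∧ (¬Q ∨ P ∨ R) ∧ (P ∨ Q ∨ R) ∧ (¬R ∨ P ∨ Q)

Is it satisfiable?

No

Case R = False:
Case Q = True:
From the singleton clause (¬P), P = False.
But (P) is also a unit clause — contradiction.
That branch fails; take Q = False instead.
From the singleton clause (¬P), P = False.
But (P) is also a unit clause — contradiction.
Neither Q = True nor Q = False works.
That branch fails; take R = True instead.
Case Q = False:
From the singleton clause (¬P), P = False.
But (P) is also a unit clause — contradiction.
That branch fails; take Q = True instead.
From the singleton clause (¬P), P = False.
But (P) is also a unit clause — contradiction.
Neither Q = True nor Q = False works.
Neither R = True nor R = False works.
No assignment satisfies every clause.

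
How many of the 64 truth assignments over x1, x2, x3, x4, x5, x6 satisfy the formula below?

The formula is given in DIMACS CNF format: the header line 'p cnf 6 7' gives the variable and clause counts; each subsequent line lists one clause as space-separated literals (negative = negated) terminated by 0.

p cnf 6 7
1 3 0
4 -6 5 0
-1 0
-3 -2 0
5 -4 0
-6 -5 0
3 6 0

3

There are 2^6 = 64 truth assignments over (x1, x2, x3, x4, x5, x6).
Split on x5. With x5 = True, the clauses containing x5 are satisfied and ¬x5 drops from the rest; 2 of the 2^5 = 32 assignments to the other variables satisfy what remains.
With x5 = False, by the same count on the reduced clause set, 1 assignment works.
(One model: x1=F, x2=F, x3=T, x4=F, x5=F, x6=F.)
Total: 2 + 1 = 3.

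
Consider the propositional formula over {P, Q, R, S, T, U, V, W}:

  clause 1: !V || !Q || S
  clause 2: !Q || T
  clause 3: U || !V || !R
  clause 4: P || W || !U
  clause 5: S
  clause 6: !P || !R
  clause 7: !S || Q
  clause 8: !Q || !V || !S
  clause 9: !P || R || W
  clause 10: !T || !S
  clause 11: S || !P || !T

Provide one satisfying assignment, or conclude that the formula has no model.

UNSATISFIABLE

The clause (S) is unit, so S = true.
The clause (Q) is unit, so Q = true.
The clause (T) is unit, so T = true.
That conflicts with the unit clause (!T).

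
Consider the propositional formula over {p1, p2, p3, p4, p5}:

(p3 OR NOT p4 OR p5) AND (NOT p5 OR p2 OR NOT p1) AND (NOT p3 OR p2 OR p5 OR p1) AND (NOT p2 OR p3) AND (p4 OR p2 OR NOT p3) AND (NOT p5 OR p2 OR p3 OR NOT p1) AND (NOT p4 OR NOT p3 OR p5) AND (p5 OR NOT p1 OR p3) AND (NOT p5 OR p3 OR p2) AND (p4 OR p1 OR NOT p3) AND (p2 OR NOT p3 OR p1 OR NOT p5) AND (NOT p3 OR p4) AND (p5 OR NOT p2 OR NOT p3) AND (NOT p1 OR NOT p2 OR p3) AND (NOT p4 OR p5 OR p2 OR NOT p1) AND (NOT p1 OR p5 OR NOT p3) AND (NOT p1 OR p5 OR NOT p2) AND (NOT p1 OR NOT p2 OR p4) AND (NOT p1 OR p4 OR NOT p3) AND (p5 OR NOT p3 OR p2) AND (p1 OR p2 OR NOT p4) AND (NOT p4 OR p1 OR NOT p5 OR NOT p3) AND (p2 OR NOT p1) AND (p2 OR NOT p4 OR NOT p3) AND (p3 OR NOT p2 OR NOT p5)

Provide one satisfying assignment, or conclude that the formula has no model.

p1=true, p2=true, p3=true, p4=true, p5=true

Suppose p2 = true.
Unit clause (p3) forces p3 = true.
Unit clause (p4) forces p4 = true.
Unit clause (p5) forces p5 = true.
Unit clause (p1) forces p1 = true.
This assignment satisfies each clause.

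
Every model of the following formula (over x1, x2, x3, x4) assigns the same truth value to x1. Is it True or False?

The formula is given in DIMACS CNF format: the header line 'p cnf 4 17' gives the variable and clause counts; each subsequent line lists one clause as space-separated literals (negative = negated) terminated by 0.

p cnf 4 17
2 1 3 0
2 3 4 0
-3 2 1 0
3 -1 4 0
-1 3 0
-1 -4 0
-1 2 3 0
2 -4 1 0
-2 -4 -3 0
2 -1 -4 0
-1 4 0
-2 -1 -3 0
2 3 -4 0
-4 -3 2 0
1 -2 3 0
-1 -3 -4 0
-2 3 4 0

Suppose x1 = True.
(x3) alone gives x3 = True.
(¬x4) alone gives x4 = False.
But (x4) is also a unit clause — contradiction.
So every satisfying assignment has x1 = False.

False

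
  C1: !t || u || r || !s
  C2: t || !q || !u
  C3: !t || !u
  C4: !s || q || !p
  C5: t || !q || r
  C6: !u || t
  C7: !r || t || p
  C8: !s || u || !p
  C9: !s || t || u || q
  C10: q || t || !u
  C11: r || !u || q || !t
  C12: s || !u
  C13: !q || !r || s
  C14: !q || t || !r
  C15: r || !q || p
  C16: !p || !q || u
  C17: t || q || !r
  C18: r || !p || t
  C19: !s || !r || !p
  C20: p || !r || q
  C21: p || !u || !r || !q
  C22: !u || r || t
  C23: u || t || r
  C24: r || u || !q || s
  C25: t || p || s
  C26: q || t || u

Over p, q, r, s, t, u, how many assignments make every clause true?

4

There are 2^6 = 64 truth assignments over (p, q, r, s, t, u).
Split on t. With t = true, the clauses containing t are satisfied and !t drops from the rest; 4 of the 2^5 = 32 assignments to the other variables satisfy what remains.
With t = false, by the same count on the reduced clause set, 0 assignments work.
(One model: p=F, q=F, r=F, s=F, t=T, u=F.)
Total: 4 + 0 = 4.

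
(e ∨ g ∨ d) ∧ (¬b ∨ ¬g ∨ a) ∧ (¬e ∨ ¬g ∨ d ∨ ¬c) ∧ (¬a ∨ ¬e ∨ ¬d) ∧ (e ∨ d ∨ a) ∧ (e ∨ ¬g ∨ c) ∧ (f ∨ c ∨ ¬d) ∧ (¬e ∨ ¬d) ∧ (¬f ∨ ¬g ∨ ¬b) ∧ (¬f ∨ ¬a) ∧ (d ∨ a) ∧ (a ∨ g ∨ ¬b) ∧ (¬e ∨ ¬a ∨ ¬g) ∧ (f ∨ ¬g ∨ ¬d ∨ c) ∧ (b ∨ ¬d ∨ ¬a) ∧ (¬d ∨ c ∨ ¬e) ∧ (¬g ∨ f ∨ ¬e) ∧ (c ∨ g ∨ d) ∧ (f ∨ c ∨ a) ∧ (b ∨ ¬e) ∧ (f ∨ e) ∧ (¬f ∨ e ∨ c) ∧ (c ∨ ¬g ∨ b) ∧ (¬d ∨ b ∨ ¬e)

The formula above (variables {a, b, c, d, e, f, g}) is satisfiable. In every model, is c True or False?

Suppose c = False.
Try e = True.
(¬d) alone gives d = False.
(a) alone gives a = True.
(¬f) alone gives f = False.
(¬g) alone gives g = False.
That conflicts with the unit clause (g).
Backtrack on e: now try e = False.
(¬g) alone gives g = False.
(d) alone gives d = True.
(f) alone gives f = True.
That conflicts with the unit clause (¬f).
Both values of e lead to a conflict.
So every satisfying assignment has c = True.

True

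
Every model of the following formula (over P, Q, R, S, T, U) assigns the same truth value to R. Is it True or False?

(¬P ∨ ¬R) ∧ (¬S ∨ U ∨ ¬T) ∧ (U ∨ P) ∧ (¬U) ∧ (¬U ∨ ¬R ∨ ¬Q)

Suppose R = True.
From the singleton clause (¬P), P = False.
From the singleton clause (U), U = True.
Now (¬U) is unsatisfied and unit — conflict.
So every satisfying assignment has R = False.

False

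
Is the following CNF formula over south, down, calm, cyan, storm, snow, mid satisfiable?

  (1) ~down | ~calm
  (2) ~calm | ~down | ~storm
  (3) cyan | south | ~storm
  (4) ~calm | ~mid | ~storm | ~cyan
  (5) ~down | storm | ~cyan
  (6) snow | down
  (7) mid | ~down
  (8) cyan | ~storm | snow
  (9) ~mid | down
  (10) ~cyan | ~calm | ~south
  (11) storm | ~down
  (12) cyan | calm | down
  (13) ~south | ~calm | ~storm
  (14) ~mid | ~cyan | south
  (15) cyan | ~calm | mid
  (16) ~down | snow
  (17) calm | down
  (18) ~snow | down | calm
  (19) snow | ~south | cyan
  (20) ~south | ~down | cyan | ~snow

Satisfiable

Try down = 1.
The clause (~calm) is unit, so calm = 0.
The clause (mid) is unit, so mid = 1.
The clause (storm) is unit, so storm = 1.
The clause (snow) is unit, so snow = 1.
Try cyan = 1.
The clause (south) is unit, so south = 1.
All clauses are satisfied.
A satisfying assignment: south ↦ 1; down ↦ 1; calm ↦ 0; cyan ↦ 1; storm ↦ 1; snow ↦ 1; mid ↦ 1.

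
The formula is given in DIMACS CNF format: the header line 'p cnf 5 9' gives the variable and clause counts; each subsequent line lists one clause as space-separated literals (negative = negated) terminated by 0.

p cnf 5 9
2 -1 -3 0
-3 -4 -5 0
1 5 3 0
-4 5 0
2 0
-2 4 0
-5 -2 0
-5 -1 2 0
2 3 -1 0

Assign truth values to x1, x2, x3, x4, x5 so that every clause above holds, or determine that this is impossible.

From the singleton clause (x2), x2 = True.
From the singleton clause (x4), x4 = True.
From the singleton clause (x5), x5 = True.
But (¬x5) is also a unit clause — contradiction.

UNSATISFIABLE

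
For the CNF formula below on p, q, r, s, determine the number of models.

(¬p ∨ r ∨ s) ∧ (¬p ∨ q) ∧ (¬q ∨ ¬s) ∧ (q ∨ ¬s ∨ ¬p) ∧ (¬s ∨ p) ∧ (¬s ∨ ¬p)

5

There are 2^4 = 16 truth assignments over (p, q, r, s).
Split on p. With p = True, the clauses containing p are satisfied and ¬p drops from the rest; 1 of the 2^3 = 8 assignments to the other variables satisfy what remains.
With p = False, by the same count on the reduced clause set, 4 assignments work.
(One model: p=F, q=F, r=F, s=F.)
Total: 1 + 4 = 5.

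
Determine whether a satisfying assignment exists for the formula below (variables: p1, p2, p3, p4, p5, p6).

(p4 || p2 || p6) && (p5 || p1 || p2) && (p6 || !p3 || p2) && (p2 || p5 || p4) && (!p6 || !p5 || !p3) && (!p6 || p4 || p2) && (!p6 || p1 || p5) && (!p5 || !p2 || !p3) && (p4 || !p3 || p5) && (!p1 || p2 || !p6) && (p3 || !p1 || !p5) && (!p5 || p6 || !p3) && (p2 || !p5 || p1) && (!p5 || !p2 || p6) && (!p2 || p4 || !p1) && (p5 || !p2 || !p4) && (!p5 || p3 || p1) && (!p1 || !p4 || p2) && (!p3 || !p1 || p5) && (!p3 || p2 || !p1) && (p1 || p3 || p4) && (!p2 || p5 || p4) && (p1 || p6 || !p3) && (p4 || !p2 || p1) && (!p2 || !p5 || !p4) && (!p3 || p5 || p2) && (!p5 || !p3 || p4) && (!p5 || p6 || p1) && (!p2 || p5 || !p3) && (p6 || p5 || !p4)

Branch on p4: set p4 = true.
Branch on p5: set p5 = true.
Unit clause (!p2) forces p2 = false.
Unit clause (p1) forces p1 = true.
That conflicts with the unit clause (!p1).
That branch fails; take p5 = false instead.
Unit clause (!p2) forces p2 = false.
Unit clause (p1) forces p1 = true.
That conflicts with the unit clause (!p1).
Both values of p5 lead to a conflict.
That branch fails; take p4 = false instead.
Branch on p2: set p2 = true.
Unit clause (!p1) forces p1 = false.
That conflicts with the unit clause (p1).
That branch fails; take p2 = false instead.
Unit clause (p6) forces p6 = true.
That conflicts with the unit clause (!p6).
Both values of p2 lead to a conflict.
Both values of p4 lead to a conflict.
No assignment satisfies every clause.

No, unsatisfiable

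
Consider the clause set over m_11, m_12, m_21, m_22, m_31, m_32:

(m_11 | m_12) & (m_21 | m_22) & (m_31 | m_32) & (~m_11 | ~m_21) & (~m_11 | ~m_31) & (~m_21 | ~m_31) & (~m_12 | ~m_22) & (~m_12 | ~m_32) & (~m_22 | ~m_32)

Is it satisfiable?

No

Suppose m_11 = 1.
The clause (~m_21) is unit, so m_21 = 0.
The clause (m_22) is unit, so m_22 = 1.
The clause (~m_31) is unit, so m_31 = 0.
The clause (m_32) is unit, so m_32 = 1.
Now (~m_32) is unsatisfied and unit — conflict.
That branch fails; take m_11 = 0 instead.
The clause (m_12) is unit, so m_12 = 1.
The clause (~m_22) is unit, so m_22 = 0.
The clause (m_21) is unit, so m_21 = 1.
The clause (~m_31) is unit, so m_31 = 0.
The clause (m_32) is unit, so m_32 = 1.
Now (~m_32) is unsatisfied and unit — conflict.
Neither m_11 = 1 nor m_11 = 0 works.
No assignment satisfies every clause.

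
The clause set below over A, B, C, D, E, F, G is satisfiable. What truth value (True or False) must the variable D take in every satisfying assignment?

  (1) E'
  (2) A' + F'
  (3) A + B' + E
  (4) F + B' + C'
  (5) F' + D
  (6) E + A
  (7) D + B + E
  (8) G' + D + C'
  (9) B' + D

Suppose D = 0.
(E') alone gives E = 0.
(F') alone gives F = 0.
(A) alone gives A = 1.
(B) alone gives B = 1.
Now (B') is unsatisfied and unit — conflict.
So every satisfying assignment has D = True.

True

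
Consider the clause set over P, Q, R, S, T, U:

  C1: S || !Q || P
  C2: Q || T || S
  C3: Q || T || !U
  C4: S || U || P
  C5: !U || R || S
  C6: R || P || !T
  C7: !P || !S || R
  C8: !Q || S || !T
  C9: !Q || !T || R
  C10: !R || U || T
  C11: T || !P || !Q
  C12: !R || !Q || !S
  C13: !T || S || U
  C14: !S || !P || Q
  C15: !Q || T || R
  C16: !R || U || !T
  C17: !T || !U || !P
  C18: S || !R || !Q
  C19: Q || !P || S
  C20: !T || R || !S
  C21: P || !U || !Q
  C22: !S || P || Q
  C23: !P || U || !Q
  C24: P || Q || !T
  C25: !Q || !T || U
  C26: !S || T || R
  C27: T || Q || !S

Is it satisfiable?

Unsatisfiable

Case S = true:
Case P = false:
(Q) alone gives Q = true.
(!R) alone gives R = false.
(!T) alone gives T = false.
That conflicts with the unit clause (T).
Backtrack on P: now try P = true.
(R) alone gives R = true.
(!Q) alone gives Q = false.
That conflicts with the unit clause (Q).
Both values of P lead to a conflict.
Backtrack on S: now try S = false.
Case Q = false:
(T) alone gives T = true.
(U) alone gives U = true.
(R) alone gives R = true.
(!P) alone gives P = false.
That conflicts with the unit clause (P).
Backtrack on Q: now try Q = true.
(P) alone gives P = true.
(!T) alone gives T = false.
That conflicts with the unit clause (T).
Both values of Q lead to a conflict.
Both values of S lead to a conflict.
No assignment satisfies every clause.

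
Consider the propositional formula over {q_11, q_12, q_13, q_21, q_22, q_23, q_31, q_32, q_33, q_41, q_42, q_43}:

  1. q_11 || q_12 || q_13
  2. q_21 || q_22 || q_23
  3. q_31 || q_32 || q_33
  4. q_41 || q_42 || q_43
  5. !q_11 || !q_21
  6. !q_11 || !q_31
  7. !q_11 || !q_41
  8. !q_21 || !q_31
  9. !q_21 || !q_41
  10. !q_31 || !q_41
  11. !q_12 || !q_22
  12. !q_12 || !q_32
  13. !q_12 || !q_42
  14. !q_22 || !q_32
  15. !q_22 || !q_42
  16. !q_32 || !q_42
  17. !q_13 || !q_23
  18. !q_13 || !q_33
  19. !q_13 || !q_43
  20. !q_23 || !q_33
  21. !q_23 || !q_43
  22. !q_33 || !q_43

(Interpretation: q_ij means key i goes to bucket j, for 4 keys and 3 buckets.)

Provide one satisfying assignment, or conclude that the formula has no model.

Branch on q_11: set q_11 = false.
Branch on q_12: set q_12 = true.
From the singleton clause (!q_22), q_22 = false.
From the singleton clause (!q_32), q_32 = false.
From the singleton clause (!q_42), q_42 = false.
Branch on q_21: set q_21 = true.
From the singleton clause (!q_31), q_31 = false.
From the singleton clause (q_33), q_33 = true.
From the singleton clause (!q_41), q_41 = false.
From the singleton clause (q_43), q_43 = true.
Now (!q_43) is unsatisfied and unit — conflict.
So q_21 must be the other value — set q_21 = false.
From the singleton clause (q_23), q_23 = true.
From the singleton clause (!q_13), q_13 = false.
From the singleton clause (!q_33), q_33 = false.
From the singleton clause (q_31), q_31 = true.
From the singleton clause (!q_41), q_41 = false.
From the singleton clause (q_43), q_43 = true.
Now (!q_43) is unsatisfied and unit — conflict.
Neither q_21 = true nor q_21 = false works.
So q_12 must be the other value — set q_12 = false.
From the singleton clause (q_13), q_13 = true.
From the singleton clause (!q_23), q_23 = false.
From the singleton clause (!q_33), q_33 = false.
From the singleton clause (!q_43), q_43 = false.
Branch on q_21: set q_21 = true.
From the singleton clause (!q_31), q_31 = false.
From the singleton clause (q_32), q_32 = true.
From the singleton clause (!q_41), q_41 = false.
From the singleton clause (q_42), q_42 = true.
Now (!q_42) is unsatisfied and unit — conflict.
So q_21 must be the other value — set q_21 = false.
From the singleton clause (q_22), q_22 = true.
From the singleton clause (!q_32), q_32 = false.
From the singleton clause (q_31), q_31 = true.
From the singleton clause (!q_41), q_41 = false.
From the singleton clause (q_42), q_42 = true.
Now (!q_42) is unsatisfied and unit — conflict.
Neither q_21 = true nor q_21 = false works.
Neither q_12 = true nor q_12 = false works.
So q_11 must be the other value — set q_11 = true.
From the singleton clause (!q_21), q_21 = false.
From the singleton clause (!q_31), q_31 = false.
From the singleton clause (!q_41), q_41 = false.
Branch on q_22: set q_22 = true.
From the singleton clause (!q_12), q_12 = false.
From the singleton clause (!q_32), q_32 = false.
From the singleton clause (q_33), q_33 = true.
From the singleton clause (!q_42), q_42 = false.
From the singleton clause (q_43), q_43 = true.
Now (!q_43) is unsatisfied and unit — conflict.
So q_22 must be the other value — set q_22 = false.
From the singleton clause (q_23), q_23 = true.
From the singleton clause (!q_13), q_13 = false.
From the singleton clause (!q_33), q_33 = false.
From the singleton clause (q_32), q_32 = true.
From the singleton clause (!q_12), q_12 = false.
From the singleton clause (!q_42), q_42 = false.
From the singleton clause (q_43), q_43 = true.
Now (!q_43) is unsatisfied and unit — conflict.
Neither q_22 = true nor q_22 = false works.
Neither q_11 = true nor q_11 = false works.

UNSATISFIABLE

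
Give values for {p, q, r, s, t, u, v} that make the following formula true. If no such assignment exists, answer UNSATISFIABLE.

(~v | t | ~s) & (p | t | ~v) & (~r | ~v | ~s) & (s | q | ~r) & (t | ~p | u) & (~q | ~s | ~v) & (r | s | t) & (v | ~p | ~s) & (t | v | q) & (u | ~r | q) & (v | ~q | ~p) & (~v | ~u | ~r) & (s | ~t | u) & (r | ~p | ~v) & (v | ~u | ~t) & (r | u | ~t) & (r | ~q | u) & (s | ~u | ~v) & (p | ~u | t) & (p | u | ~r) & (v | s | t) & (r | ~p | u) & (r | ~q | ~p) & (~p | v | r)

p=0,  q=0,  r=0,  s=1,  t=1,  u=1,  v=1

Try v = 1.
Try t = 1.
Try r = 0.
From the singleton clause (~p), p = 0.
From the singleton clause (u), u = 1.
From the singleton clause (s), s = 1.
From the singleton clause (~q), q = 0.
This assignment satisfies each clause.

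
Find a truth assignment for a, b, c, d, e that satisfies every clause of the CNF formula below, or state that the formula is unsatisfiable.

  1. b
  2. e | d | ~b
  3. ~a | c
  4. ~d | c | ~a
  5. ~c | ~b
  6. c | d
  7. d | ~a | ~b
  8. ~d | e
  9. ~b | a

From the singleton clause (b), b = 1.
From the singleton clause (~c), c = 0.
From the singleton clause (~a), a = 0.
But (a) is also a unit clause — contradiction.

UNSATISFIABLE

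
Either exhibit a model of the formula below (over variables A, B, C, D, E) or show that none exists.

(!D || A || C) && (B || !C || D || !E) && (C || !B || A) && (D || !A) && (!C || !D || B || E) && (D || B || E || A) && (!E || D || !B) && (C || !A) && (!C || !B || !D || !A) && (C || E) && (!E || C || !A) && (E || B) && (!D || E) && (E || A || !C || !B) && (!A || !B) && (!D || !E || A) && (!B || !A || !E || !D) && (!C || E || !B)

Suppose D = true.
(E) alone gives E = true.
(A) alone gives A = true.
(C) alone gives C = true.
(!B) alone gives B = false.
All clauses are satisfied.

A ↦ true; B ↦ false; C ↦ true; D ↦ true; E ↦ true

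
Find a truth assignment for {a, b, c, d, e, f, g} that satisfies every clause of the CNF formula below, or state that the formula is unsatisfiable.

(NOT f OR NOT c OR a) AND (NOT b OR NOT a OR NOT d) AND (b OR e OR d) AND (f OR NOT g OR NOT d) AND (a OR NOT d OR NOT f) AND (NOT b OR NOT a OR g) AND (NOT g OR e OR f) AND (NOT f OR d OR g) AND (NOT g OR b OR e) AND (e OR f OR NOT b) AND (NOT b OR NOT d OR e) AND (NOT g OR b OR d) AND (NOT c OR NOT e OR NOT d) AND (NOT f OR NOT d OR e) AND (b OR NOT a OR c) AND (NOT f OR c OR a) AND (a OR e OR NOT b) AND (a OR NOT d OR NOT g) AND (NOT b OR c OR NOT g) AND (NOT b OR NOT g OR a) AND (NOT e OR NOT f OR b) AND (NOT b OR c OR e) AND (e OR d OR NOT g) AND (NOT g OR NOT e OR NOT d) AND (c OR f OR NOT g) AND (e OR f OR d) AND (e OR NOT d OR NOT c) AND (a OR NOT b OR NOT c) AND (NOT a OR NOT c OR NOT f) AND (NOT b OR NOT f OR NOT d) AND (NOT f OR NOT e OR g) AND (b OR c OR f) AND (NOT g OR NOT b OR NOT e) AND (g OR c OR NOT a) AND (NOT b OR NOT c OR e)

Try f = false.
Try g = false.
Try b = true.
From the singleton clause (NOT a), a = false.
From the singleton clause (e), e = true.
From the singleton clause (NOT c), c = false.
Every clause is now satisfied; d is unconstrained.

a=false,  b=true,  c=false,  d=true,  e=true,  f=false,  g=false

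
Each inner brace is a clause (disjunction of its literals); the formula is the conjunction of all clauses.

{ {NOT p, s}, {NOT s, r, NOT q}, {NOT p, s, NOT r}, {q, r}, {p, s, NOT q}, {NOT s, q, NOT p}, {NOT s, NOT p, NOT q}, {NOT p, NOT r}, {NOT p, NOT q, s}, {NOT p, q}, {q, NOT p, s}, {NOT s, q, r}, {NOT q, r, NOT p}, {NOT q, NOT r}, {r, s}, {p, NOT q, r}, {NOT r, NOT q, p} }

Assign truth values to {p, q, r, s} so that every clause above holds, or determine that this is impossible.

Case p = false:
Case q = false:
Unit clause (r) forces r = true.
Every clause is now satisfied; s is unconstrained.

p=false,  q=false,  r=true,  s=true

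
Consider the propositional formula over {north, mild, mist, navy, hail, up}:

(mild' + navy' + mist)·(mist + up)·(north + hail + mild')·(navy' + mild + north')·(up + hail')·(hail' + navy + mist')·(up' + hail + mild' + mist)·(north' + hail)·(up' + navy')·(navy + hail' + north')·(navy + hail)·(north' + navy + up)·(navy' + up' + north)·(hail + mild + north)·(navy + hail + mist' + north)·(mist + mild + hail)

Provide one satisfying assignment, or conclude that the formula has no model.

north=0; mild=1; mist=0; navy=0; hail=1; up=1

Try mist = 0.
(up) alone gives up = 1.
(navy') alone gives navy = 0.
(hail) alone gives hail = 1.
(north') alone gives north = 0.
All clauses hold; mild can take either value.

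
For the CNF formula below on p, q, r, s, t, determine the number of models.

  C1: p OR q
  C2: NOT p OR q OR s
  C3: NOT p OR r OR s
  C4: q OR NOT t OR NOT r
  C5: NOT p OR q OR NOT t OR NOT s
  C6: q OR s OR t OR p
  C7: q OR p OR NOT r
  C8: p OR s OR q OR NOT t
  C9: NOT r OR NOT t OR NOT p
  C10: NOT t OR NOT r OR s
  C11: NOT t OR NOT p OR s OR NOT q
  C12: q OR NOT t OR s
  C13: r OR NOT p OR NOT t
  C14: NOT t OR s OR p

11

There are 2^5 = 32 truth assignments over (p, q, r, s, t).
Split on t. With t = true, the clauses containing t are satisfied and NOT t drops from the rest; 2 of the 2^4 = 16 assignments to the other variables satisfy what remains.
With t = false, by the same count on the reduced clause set, 9 assignments work.
(One model: p=F, q=T, r=F, s=F, t=F.)
Total: 2 + 9 = 11.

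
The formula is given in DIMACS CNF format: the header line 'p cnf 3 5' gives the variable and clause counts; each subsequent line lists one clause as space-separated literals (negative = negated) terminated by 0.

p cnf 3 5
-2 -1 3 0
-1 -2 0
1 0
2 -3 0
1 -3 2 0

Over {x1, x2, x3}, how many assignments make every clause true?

There are 2^3 = 8 truth assignments over (x1, x2, x3).
Split on x1. With x1 = True, the clauses containing x1 are satisfied and ¬x1 drops from the rest; 1 of the 2^2 = 4 assignments to the other variables satisfy what remains.
With x1 = False, by the same count on the reduced clause set, 0 assignments work.
Total: 1 + 0 = 1.

1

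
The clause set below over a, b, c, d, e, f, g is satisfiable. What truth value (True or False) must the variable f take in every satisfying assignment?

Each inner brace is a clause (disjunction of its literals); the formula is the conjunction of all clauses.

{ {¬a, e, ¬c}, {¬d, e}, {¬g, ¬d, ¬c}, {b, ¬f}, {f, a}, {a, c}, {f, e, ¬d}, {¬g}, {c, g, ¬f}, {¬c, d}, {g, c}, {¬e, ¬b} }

Suppose f = True.
Unit clause (b) forces b = True.
Unit clause (¬g) forces g = False.
Unit clause (c) forces c = True.
Unit clause (d) forces d = True.
Unit clause (e) forces e = True.
But (¬e) is also a unit clause — contradiction.
So every satisfying assignment has f = False.

False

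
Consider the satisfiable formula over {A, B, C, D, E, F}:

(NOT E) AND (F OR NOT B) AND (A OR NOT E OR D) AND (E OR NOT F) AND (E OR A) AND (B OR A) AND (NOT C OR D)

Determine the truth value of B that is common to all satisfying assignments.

Suppose B = true.
From the singleton clause (NOT E), E = false.
From the singleton clause (F), F = true.
But (NOT F) is also a unit clause — contradiction.
So every satisfying assignment has B = False.

False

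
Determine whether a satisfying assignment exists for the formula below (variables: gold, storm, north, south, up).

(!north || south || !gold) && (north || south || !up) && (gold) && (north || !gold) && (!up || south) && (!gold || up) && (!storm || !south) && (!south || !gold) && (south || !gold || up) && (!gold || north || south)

Unsatisfiable

From the singleton clause (gold), gold = true.
From the singleton clause (north), north = true.
From the singleton clause (south), south = true.
That conflicts with the unit clause (!south).
No assignment satisfies every clause.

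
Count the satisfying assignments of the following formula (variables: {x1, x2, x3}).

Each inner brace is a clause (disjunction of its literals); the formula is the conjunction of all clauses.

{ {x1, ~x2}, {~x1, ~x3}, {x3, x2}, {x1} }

1

There are 2^3 = 8 truth assignments over (x1, x2, x3).
Split on x3. With x3 = 1, the clauses containing x3 are satisfied and ~x3 drops from the rest; 0 of the 2^2 = 4 assignments to the other variables satisfy what remains.
With x3 = 0, by the same count on the reduced clause set, 1 assignment works.
Total: 0 + 1 = 1.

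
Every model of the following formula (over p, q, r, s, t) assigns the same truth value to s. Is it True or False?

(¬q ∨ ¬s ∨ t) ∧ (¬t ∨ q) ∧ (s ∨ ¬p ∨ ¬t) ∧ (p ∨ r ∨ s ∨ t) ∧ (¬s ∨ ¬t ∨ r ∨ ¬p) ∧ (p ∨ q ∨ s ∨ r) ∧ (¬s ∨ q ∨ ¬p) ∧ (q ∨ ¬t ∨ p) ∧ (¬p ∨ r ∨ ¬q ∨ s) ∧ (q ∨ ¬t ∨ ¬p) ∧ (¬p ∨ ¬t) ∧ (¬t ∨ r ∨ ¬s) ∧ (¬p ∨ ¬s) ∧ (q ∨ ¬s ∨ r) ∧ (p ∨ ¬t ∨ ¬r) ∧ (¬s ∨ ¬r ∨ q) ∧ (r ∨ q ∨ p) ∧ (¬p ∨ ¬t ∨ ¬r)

Suppose s = True.
The clause (¬p) is unit, so p = False.
Try q = False.
The clause (¬t) is unit, so t = False.
The clause (r) is unit, so r = True.
But (¬r) is also a unit clause — contradiction.
Undo q and try q = True.
The clause (t) is unit, so t = True.
The clause (r) is unit, so r = True.
But (¬r) is also a unit clause — contradiction.
Neither q = True nor q = False works.
So every satisfying assignment has s = False.

False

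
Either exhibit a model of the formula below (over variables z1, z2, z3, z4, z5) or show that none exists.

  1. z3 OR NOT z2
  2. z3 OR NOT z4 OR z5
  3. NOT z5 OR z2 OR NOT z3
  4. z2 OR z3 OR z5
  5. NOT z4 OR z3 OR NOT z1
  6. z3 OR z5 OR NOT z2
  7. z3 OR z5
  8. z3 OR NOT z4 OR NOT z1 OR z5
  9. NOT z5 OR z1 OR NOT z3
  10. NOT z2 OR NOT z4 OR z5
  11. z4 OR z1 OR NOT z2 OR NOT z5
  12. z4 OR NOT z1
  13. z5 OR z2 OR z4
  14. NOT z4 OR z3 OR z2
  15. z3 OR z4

Case z3 = true:
Case z5 = false:
Case z2 = false:
(z4) alone gives z4 = true.
Every clause is now satisfied; z1 is unconstrained.

z1=false; z2=false; z3=true; z4=true; z5=false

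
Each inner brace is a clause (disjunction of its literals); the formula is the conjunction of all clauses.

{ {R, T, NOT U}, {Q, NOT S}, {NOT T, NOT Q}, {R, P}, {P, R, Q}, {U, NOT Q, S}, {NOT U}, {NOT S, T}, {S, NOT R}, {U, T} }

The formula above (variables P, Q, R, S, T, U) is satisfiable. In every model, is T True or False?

True

Suppose T = false.
(NOT U) alone gives U = false.
Now (U) is unsatisfied and unit — conflict.
So every satisfying assignment has T = True.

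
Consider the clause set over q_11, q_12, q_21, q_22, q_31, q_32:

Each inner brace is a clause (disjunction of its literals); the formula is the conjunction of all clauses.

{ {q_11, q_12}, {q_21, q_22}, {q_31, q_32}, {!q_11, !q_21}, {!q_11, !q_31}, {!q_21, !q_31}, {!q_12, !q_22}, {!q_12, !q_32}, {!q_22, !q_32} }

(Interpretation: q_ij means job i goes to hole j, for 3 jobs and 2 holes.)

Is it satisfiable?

Branch on q_11: set q_11 = true.
The clause (!q_21) is unit, so q_21 = false.
The clause (q_22) is unit, so q_22 = true.
The clause (!q_31) is unit, so q_31 = false.
The clause (q_32) is unit, so q_32 = true.
But (!q_32) is also a unit clause — contradiction.
So q_11 must be the other value — set q_11 = false.
The clause (q_12) is unit, so q_12 = true.
The clause (!q_22) is unit, so q_22 = false.
The clause (q_21) is unit, so q_21 = true.
The clause (!q_31) is unit, so q_31 = false.
The clause (q_32) is unit, so q_32 = true.
But (!q_32) is also a unit clause — contradiction.
Both values of q_11 lead to a conflict.
No assignment satisfies every clause.

Unsatisfiable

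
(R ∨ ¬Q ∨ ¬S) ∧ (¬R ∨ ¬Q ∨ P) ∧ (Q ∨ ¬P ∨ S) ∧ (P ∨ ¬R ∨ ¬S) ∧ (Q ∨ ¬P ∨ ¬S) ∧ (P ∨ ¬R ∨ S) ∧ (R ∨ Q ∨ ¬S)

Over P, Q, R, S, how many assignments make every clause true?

5

There are 2^4 = 16 truth assignments over (P, Q, R, S).
Check each against the 7 clauses (columns in the order P, Q, R, S):
  F F F F  ✓ satisfies all
  F F F T  ✗ fails (R ∨ Q ∨ ¬S)
  F F T F  ✗ fails (P ∨ ¬R ∨ S)
  F F T T  ✗ fails (P ∨ ¬R ∨ ¬S)
  F T F F  ✓ satisfies all
  F T F T  ✗ fails (R ∨ ¬Q ∨ ¬S)
  F T T F  ✗ fails (¬R ∨ ¬Q ∨ P)
  F T T T  ✗ fails (¬R ∨ ¬Q ∨ P)
  T F F F  ✗ fails (Q ∨ ¬P ∨ S)
  T F F T  ✗ fails (Q ∨ ¬P ∨ ¬S)
  T F T F  ✗ fails (Q ∨ ¬P ∨ S)
  T F T T  ✗ fails (Q ∨ ¬P ∨ ¬S)
  T T F F  ✓ satisfies all
  T T F T  ✗ fails (R ∨ ¬Q ∨ ¬S)
  T T T F  ✓ satisfies all
  T T T T  ✓ satisfies all
5 of the 16 rows are models.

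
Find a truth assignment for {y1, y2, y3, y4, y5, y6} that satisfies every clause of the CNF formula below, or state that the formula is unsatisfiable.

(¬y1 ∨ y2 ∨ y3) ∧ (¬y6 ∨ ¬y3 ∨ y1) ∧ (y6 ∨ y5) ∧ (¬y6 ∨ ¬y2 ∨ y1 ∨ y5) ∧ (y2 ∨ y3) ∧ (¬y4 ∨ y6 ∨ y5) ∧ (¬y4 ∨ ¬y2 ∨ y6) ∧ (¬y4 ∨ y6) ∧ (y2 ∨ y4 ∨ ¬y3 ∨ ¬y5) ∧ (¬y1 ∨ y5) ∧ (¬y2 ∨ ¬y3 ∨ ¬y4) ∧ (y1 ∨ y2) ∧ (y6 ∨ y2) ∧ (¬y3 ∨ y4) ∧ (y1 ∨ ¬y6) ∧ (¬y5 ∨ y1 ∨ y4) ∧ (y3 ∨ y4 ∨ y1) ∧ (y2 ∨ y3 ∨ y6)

Case y6 = True:
Unit clause (y1) forces y1 = True.
Unit clause (y5) forces y5 = True.
Case y2 = False:
Unit clause (y3) forces y3 = True.
Unit clause (y4) forces y4 = True.
This assignment satisfies each clause.

y1=True; y2=False; y3=True; y4=True; y5=True; y6=True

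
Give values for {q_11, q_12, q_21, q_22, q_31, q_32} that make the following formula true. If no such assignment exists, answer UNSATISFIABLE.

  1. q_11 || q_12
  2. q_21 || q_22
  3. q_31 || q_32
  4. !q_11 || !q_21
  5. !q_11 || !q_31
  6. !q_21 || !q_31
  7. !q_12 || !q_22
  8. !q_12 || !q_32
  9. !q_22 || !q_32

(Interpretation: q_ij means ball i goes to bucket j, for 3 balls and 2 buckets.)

Case q_11 = true:
(!q_21) alone gives q_21 = false.
(q_22) alone gives q_22 = true.
(!q_31) alone gives q_31 = false.
(q_32) alone gives q_32 = true.
That conflicts with the unit clause (!q_32).
Undo q_11 and try q_11 = false.
(q_12) alone gives q_12 = true.
(!q_22) alone gives q_22 = false.
(q_21) alone gives q_21 = true.
(!q_31) alone gives q_31 = false.
(q_32) alone gives q_32 = true.
That conflicts with the unit clause (!q_32).
Both values of q_11 lead to a conflict.

UNSATISFIABLE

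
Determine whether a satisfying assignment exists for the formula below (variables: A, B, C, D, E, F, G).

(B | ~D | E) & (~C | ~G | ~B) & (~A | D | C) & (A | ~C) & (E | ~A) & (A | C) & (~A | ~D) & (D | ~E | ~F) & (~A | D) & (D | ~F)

No

Case A = 1:
From the singleton clause (E), E = 1.
From the singleton clause (~D), D = 0.
But (D) is also a unit clause — contradiction.
That branch fails; take A = 0 instead.
From the singleton clause (~C), C = 0.
But (C) is also a unit clause — contradiction.
Neither A = 1 nor A = 0 works.
No assignment satisfies every clause.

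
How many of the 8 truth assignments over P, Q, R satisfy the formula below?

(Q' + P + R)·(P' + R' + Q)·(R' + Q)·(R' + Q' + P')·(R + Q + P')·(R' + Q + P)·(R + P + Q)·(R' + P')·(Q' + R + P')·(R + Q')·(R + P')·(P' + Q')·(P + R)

1

There are 2^3 = 8 truth assignments over (P, Q, R).
Check each against the 13 clauses (columns in the order P, Q, R):
  F F F  ✗ fails (R + P + Q)
  F F T  ✗ fails (R' + Q)
  F T F  ✗ fails (Q' + P + R)
  F T T  ✓ satisfies all
  T F F  ✗ fails (R + Q + P')
  T F T  ✗ fails (P' + R' + Q)
  T T F  ✗ fails (Q' + R + P')
  T T T  ✗ fails (R' + Q' + P')
1 of the 8 rows is a model.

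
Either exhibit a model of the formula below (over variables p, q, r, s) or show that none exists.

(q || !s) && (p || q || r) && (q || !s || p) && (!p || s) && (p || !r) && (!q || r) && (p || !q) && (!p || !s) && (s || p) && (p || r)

Case q = true:
The clause (r) is unit, so r = true.
The clause (p) is unit, so p = true.
The clause (s) is unit, so s = true.
But (!s) is also a unit clause — contradiction.
Backtrack on q: now try q = false.
The clause (!s) is unit, so s = false.
The clause (!p) is unit, so p = false.
But (p) is also a unit clause — contradiction.
Either choice for q ends in contradiction.

UNSATISFIABLE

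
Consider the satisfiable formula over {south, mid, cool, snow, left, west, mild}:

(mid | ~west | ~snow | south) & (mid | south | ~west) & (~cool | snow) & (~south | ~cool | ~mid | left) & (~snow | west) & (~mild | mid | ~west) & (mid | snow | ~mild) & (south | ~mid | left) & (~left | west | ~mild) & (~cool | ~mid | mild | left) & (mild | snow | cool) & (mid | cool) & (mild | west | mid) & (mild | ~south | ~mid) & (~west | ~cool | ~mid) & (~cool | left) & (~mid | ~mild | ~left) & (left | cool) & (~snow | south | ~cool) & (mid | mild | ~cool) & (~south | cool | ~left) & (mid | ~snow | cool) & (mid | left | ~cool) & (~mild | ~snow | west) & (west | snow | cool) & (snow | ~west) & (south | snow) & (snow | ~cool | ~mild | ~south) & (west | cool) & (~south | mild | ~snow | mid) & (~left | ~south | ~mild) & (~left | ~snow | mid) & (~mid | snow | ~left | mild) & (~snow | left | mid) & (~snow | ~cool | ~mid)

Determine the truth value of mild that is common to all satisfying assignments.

False

Suppose mild = 1.
Case cool = 0:
(mid) alone gives mid = 1.
(~left) alone gives left = 0.
But (left) is also a unit clause — contradiction.
So cool must be the other value — set cool = 1.
(snow) alone gives snow = 1.
(west) alone gives west = 1.
(mid) alone gives mid = 1.
But (~mid) is also a unit clause — contradiction.
Neither cool = 1 nor cool = 0 works.
So every satisfying assignment has mild = False.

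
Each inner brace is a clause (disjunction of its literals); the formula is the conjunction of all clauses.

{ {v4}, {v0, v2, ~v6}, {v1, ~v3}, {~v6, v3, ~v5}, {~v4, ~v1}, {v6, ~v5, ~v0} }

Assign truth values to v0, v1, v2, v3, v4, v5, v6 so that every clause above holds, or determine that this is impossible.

(v4) alone gives v4 = 1.
(~v1) alone gives v1 = 0.
(~v3) alone gives v3 = 0.
Case v6 = 0:
Case v5 = 1:
(~v0) alone gives v0 = 0.
Every clause is now satisfied; v2 is unconstrained.

v0 ↦ 0,  v1 ↦ 0,  v2 ↦ 0,  v3 ↦ 0,  v4 ↦ 1,  v5 ↦ 1,  v6 ↦ 0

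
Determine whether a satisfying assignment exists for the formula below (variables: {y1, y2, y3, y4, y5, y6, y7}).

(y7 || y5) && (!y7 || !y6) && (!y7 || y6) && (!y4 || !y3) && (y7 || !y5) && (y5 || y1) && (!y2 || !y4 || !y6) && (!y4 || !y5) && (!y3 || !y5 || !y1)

Try y7 = true.
The clause (!y6) is unit, so y6 = false.
That conflicts with the unit clause (y6).
So y7 must be the other value — set y7 = false.
The clause (y5) is unit, so y5 = true.
That conflicts with the unit clause (!y5).
Neither y7 = true nor y7 = false works.
No assignment satisfies every clause.

Unsatisfiable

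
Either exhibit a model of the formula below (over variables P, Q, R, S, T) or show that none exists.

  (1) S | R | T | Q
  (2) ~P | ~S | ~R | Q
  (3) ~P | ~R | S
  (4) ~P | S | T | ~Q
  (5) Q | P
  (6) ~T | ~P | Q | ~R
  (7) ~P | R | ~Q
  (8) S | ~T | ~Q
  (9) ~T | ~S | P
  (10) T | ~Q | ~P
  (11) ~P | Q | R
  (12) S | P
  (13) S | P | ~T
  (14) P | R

P=1,  Q=1,  R=1,  S=1,  T=1

Branch on Q: set Q = 1.
Branch on P: set P = 1.
From the singleton clause (R), R = 1.
From the singleton clause (S), S = 1.
From the singleton clause (T), T = 1.
All clauses are satisfied.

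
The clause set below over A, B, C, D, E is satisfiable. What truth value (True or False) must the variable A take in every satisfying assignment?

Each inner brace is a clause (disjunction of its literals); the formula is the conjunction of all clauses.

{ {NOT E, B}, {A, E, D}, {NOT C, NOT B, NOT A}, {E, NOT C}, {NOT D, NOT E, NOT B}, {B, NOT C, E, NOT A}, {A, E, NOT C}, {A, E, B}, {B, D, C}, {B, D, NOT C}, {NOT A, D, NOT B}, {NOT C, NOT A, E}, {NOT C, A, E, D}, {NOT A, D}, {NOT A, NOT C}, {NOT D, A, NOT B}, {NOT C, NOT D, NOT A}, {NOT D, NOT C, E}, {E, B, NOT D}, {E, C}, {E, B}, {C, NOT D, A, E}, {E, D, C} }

False

Suppose A = true.
From the singleton clause (D), D = true.
From the singleton clause (NOT C), C = false.
From the singleton clause (E), E = true.
From the singleton clause (B), B = true.
But (NOT B) is also a unit clause — contradiction.
So every satisfying assignment has A = False.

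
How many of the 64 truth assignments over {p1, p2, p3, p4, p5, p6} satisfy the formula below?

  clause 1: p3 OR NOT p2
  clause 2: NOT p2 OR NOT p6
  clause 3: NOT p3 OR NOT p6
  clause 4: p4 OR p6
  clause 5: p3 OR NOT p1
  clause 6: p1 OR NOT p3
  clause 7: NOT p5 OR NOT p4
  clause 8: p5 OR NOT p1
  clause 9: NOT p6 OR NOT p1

4

There are 2^6 = 64 truth assignments over (p1, p2, p3, p4, p5, p6).
Split on p1. With p1 = true, the clauses containing p1 are satisfied and NOT p1 drops from the rest; 0 of the 2^5 = 32 assignments to the other variables satisfy what remains.
With p1 = false, by the same count on the reduced clause set, 4 assignments work.
(One model: p1=F, p2=F, p3=F, p4=F, p5=F, p6=T.)
Total: 0 + 4 = 4.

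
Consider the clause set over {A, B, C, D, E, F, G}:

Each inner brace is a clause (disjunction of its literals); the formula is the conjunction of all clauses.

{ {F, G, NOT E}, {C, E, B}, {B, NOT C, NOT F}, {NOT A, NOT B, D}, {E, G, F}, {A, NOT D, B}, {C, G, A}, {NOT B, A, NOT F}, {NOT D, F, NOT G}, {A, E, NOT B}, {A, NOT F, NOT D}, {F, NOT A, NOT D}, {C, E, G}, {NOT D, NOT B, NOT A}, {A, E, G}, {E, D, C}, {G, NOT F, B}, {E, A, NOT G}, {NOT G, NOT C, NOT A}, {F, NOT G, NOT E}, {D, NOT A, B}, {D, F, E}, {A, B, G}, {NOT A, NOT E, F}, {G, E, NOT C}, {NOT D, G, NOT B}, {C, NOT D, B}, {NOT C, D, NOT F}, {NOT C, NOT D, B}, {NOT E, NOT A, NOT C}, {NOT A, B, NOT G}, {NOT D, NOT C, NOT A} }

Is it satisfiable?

Yes, satisfiable

Suppose F = true.
Suppose B = false.
(NOT C) alone gives C = false.
(E) alone gives E = true.
(G) alone gives G = true.
(NOT D) alone gives D = false.
(NOT A) alone gives A = false.
All clauses are satisfied.
A satisfying assignment: A=false; B=false; C=false; D=false; E=true; F=true; G=true.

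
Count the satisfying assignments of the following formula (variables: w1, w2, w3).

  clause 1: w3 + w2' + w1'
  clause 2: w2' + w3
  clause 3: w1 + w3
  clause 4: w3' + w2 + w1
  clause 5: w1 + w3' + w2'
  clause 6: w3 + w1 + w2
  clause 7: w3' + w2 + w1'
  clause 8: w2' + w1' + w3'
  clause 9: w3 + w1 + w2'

1

There are 2^3 = 8 truth assignments over (w1, w2, w3).
Check each against the 9 clauses (columns in the order w1, w2, w3):
  F F F  ✗ fails (w1 + w3)
  F F T  ✗ fails (w3' + w2 + w1)
  F T F  ✗ fails (w2' + w3)
  F T T  ✗ fails (w1 + w3' + w2')
  T F F  ✓ satisfies all
  T F T  ✗ fails (w3' + w2 + w1')
  T T F  ✗ fails (w3 + w2' + w1')
  T T T  ✗ fails (w2' + w1' + w3')
1 of the 8 rows is a model.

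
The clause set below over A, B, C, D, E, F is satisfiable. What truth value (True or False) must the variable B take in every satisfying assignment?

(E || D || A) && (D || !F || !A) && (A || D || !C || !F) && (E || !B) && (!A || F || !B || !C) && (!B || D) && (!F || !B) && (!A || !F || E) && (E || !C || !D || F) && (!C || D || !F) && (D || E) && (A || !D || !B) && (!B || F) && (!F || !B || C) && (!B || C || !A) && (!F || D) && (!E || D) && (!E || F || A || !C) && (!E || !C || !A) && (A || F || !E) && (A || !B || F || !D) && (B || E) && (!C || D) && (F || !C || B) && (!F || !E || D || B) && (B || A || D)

Suppose B = true.
The clause (E) is unit, so E = true.
The clause (D) is unit, so D = true.
The clause (!F) is unit, so F = false.
That conflicts with the unit clause (F).
So every satisfying assignment has B = False.

False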